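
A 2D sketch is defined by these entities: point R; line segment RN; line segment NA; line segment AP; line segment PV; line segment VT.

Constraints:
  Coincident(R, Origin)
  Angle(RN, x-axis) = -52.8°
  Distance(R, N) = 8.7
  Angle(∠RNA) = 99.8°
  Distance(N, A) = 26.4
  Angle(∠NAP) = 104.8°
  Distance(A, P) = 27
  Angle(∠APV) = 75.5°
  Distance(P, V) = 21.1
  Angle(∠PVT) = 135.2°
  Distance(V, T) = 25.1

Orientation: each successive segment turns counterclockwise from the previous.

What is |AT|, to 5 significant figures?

33.243

∠APV = 75.5° gives PV at -152.90° from the x-axis; with |PV| = 21.1, V = (4.0250, 21.957). ∠PVT = 135.2° gives VT at -108.10° from the x-axis; with |VT| = 25.1, T = (-3.7730, -1.9007). Then |AT| = |T − A| = 33.243.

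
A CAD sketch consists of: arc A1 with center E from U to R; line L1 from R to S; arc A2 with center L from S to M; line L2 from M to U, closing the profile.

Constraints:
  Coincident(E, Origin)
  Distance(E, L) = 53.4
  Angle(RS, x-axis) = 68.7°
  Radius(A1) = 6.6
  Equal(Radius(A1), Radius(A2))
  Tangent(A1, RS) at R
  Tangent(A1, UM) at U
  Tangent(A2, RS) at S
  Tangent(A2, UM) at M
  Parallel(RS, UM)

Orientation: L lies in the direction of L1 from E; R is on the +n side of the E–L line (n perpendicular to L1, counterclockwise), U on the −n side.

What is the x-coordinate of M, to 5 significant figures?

25.547

The slot axis is L1's direction at 68.7°, so u = (cos 68.7°, sin 68.7°) = (0.36325, 0.93169) and n = (−sin 68.7°, cos 68.7°) = (-0.93169, 0.36325). E is at the origin and L lies 53.4 along u from E, so L = 53.4·u = (19.398, 49.752). Tangency of A1 to both parallel lines with radius 6.6 puts R and U at E ± 6.6·n: R = (-6.1492, 2.3975), U = (6.1492, -2.3975). Equal radii place S and M the same way about L: S = L + 6.6·n = (13.248, 52.150), M = L − 6.6·n = (25.547, 47.355). So M.x = 25.547.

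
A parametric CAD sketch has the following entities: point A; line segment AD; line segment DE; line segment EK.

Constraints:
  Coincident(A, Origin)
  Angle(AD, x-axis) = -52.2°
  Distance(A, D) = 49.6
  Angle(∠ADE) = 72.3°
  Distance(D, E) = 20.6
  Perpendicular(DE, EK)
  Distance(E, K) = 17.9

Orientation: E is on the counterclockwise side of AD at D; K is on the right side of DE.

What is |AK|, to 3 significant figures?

65.4

A is at the origin; AD runs at -52.2° with length 49.6, so D = 49.6·(cos -52.2°, sin -52.2°) = (30.4, -39.2). ∠ADE = 72.3°, so DE runs at -52.2° + (180° − 72.3°) = 55.5° from the x-axis; with |DE| = 20.6, E = D + 20.6·(cos 55.5°, sin 55.5°) = (42.1, -22.2). DE is perpendicular to EK; with |EK| = 17.9 on the right of DE, K = E + 17.9·(0.824, -0.566) = (56.8, -32.4). Then |AK| = |K − A| = 65.4.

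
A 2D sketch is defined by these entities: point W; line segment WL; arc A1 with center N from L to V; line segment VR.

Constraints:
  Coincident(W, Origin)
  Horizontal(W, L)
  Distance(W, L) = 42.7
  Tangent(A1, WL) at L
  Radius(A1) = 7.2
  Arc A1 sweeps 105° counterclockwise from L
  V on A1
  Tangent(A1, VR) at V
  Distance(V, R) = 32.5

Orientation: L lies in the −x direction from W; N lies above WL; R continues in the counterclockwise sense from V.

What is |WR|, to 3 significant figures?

59.9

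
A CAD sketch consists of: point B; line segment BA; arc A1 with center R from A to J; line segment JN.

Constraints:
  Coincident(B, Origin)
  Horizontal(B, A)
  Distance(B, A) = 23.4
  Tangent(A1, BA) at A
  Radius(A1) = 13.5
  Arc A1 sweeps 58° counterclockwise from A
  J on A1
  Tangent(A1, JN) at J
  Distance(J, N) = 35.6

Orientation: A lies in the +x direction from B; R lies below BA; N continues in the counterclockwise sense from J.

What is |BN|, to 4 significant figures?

37.18

B is at the origin; B and A share the same y with |BA| = 23.4 and A on the +x side, so A = (23.40, 0.000). Since A1 is tangent to BA there, RA ⟂ BA, so R = A + (0, -13.5) = (23.40, -13.50). On A1, A sits at bearing 90° from R; a 58° counterclockwise sweep puts J at bearing 148°, so J = R + 13.5·(cos 148°, sin 148°) = (11.95, -6.346). Since A1 is tangent to JN there, RJ ⟂ JN, so JN runs along (−sin 148°, cos 148°); with |JN| = 35.6, N = (-6.914, -36.54). Then |BN| = |N − B| = 37.18.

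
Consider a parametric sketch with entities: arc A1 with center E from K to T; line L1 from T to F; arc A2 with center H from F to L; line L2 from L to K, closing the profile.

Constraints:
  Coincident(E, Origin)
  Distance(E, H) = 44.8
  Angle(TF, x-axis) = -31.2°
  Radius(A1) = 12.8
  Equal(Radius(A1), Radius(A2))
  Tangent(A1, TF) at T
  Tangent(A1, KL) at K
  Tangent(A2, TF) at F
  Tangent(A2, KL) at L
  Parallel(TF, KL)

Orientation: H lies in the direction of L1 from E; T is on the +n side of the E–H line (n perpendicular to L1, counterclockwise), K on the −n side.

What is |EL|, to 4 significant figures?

46.59

Tangency of A1 to both parallel lines with radius 12.8 puts T and K at E ± 12.8·n: T = (6.631, 10.95), K = (-6.631, -10.95). Equal radii place F and L the same way about H: F = H + 12.8·n = (44.95, -12.26), L = H − 12.8·n = (31.69, -34.16). Then |EL| = |L − E| = 46.59.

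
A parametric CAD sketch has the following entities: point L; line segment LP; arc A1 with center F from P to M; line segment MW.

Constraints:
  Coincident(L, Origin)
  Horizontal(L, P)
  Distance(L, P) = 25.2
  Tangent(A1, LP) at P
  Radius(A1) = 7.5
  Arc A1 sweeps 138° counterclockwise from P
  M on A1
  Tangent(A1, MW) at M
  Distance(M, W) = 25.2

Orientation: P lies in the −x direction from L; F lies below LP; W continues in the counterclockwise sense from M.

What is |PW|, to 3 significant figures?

32.9

L is at the origin; L and P share the same y with |LP| = 25.2 and P on the −x side, so P = (-25.2, 0.00). The tangent condition forces FP to be normal to LP, so F = P + (0, -7.5) = (-25.2, -7.50). On A1, P sits at bearing 90° from F; a 138° counterclockwise sweep puts M at bearing 228°, so M = F + 7.5·(cos 228°, sin 228°) = (-30.2, -13.1). Since A1 is tangent to MW there, FM ⟂ MW, so MW runs along (−sin 228°, cos 228°); with |MW| = 25.2, W = (-11.5, -29.9). Then |PW| = |W − P| = 32.9.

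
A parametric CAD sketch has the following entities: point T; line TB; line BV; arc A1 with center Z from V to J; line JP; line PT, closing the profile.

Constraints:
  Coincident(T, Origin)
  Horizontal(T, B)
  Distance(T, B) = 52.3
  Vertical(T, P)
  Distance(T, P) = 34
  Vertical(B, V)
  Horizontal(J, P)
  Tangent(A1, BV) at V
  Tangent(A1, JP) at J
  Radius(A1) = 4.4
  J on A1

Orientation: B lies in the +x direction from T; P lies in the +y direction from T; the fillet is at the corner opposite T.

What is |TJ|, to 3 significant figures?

58.7

The virtual corner opposite T is at (52.3, 34.0). Since A1 is tangent to BV there, ZV ⟂ BV and the tangent condition forces ZJ to be normal to JP, with radius 4.4, so the center Z sits 4.4 in from both sides at Z = (47.9, 29.6). That places the tangent points at V = (52.3, 29.6) on BV and J = (47.9, 34.0) on JP. Then |TJ| = |J − T| = 58.7.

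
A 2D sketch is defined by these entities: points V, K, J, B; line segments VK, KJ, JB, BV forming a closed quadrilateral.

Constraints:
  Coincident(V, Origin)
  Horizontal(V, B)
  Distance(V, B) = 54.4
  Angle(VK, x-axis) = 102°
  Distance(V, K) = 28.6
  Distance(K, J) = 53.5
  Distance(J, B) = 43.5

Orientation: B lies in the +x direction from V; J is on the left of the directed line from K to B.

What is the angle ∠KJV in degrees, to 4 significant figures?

27.24°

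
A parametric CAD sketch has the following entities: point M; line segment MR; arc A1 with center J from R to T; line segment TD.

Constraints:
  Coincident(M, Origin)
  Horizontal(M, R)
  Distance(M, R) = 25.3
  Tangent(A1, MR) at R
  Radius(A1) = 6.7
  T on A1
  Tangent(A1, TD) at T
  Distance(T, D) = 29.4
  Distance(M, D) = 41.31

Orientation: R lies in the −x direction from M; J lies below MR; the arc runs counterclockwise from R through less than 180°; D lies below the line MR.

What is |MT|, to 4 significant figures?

32.81

M is at the origin; M and R share the same y with |MR| = 25.3 and R on the −x side, so R = (-25.30, 0.000). Tangency of A1 to MR means the radius JR is perpendicular to MR, so J = R + (0, -6.7) = (-25.30, -6.700). Since JT ⟂ TD (tangency), |JD| = √(6.7² + 29.4²) = 30.15 regardless of where T sits on A1. So D lies on both circle(M, 41.31) and circle(J, 30.15); the below-MR intersection is D = (-19.67, -36.32). T is the foot of the tangent from D: T = (-31.44, -9.381).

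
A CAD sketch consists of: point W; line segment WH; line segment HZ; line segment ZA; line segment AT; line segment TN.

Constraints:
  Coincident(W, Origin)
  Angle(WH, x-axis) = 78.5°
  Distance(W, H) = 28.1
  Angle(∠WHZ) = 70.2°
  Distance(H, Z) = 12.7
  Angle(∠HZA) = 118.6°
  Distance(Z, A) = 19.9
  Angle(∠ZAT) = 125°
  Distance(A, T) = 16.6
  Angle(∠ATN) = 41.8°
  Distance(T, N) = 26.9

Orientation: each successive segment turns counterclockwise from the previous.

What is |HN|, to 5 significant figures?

10.018

W is at the origin; WH runs at 78.5° with length 28.1, so H = (5.6022, 27.536). ∠WHZ = 70.2° gives HZ at -171.70° from the x-axis; with |HZ| = 12.7, Z = (-6.9647, 25.703). ∠HZA = 118.6° gives ZA at -110.30° from the x-axis; with |ZA| = 19.9, A = (-13.869, 7.0386). ∠ZAT = 125.0° gives AT at -55.300° from the x-axis; with |AT| = 16.6, T = (-4.4187, -6.6090). ∠ATN = 41.8° gives TN at 82.900° from the x-axis; with |TN| = 26.9, N = (-1.0938, 20.085). Then |HN| = |N − H| = 10.018.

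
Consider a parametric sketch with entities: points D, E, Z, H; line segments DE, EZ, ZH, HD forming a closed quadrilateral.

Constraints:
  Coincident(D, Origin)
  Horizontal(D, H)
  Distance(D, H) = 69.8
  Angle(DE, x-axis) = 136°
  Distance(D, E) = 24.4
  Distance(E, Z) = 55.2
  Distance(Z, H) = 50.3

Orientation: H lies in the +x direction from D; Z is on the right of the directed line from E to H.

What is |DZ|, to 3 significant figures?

30.8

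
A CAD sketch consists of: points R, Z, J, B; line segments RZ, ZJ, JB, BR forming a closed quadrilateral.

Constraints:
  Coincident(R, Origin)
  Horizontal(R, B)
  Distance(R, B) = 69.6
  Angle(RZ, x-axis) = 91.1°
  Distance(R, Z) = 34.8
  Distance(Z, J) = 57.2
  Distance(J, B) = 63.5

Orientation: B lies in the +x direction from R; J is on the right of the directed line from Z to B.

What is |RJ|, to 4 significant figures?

23.58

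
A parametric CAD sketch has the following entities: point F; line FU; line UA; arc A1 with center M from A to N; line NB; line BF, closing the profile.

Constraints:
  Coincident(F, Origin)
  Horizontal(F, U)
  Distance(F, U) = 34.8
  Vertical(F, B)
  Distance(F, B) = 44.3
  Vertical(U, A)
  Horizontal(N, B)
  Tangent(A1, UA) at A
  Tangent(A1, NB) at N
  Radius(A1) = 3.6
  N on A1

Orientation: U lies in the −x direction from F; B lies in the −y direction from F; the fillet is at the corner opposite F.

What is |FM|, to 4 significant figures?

51.28

F is at the origin; F and U share the same y with |FU| = 34.8 and U on the −x side, so U = (-34.80, 0.000). FB is vertical with |FB| = 44.3 and B on the −y side, so B = (0.000, -44.30). The virtual corner opposite F is at (-34.80, -44.30). Tangency of A1 to UA means the radius MA is perpendicular to UA and since A1 is tangent to NB there, MN ⟂ NB, with radius 3.6, so the center M sits 3.6 in from both sides at M = (-31.20, -40.70). Then |FM| = |M − F| = 51.28.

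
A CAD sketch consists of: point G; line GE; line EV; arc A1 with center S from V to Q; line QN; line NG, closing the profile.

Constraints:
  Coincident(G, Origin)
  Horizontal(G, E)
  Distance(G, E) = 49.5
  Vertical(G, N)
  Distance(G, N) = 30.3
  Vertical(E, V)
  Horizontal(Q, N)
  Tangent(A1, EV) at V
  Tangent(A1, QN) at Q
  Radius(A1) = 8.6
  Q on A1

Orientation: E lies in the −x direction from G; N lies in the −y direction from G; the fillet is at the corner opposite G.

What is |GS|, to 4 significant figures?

46.30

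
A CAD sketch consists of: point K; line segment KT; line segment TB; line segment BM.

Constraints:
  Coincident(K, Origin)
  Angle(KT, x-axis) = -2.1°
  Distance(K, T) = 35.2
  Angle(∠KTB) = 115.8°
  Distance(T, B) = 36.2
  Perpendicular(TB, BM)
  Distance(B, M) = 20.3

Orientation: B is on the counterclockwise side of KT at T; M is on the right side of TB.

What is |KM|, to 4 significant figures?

73.19

K is at the origin; KT runs at -2.1° with length 35.2, so T = 35.2·(cos -2.1°, sin -2.1°) = (35.18, -1.290). ∠KTB = 115.8°, so TB runs at -2.1° + (180° − 115.8°) = 62.10° from the x-axis; with |TB| = 36.2, B = T + 36.2·(cos 62.10°, sin 62.10°) = (52.12, 30.70). The perpendicularity gives BM at right angles to TB; with |BM| = 20.3 on the right of TB, M = B + 20.3·(0.8838, -0.4679) = (70.06, 21.20). Then |KM| = |M − K| = 73.19.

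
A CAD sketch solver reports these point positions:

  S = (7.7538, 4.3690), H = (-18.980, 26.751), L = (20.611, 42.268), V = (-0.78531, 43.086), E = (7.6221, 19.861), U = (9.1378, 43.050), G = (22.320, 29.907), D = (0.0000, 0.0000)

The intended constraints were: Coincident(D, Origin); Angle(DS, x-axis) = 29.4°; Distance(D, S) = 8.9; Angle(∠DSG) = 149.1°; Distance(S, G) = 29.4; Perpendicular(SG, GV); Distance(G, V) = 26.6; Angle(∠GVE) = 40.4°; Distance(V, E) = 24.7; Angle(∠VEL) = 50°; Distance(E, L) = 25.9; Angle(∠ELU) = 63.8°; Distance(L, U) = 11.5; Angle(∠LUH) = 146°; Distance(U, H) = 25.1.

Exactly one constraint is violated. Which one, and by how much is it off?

Distance(U, H) = 25.1 — off by 7.40.

D = (0.00, 0.00) ✓; DS at 29.40° ✓; |DS| = 8.900 ✓; ∠DSG = 149.1° ✓; |SG| = 29.40 ✓; ∠(SG, GV) = 90.00° ✓; |GV| = 26.60 ✓; ∠GVE = 40.40° ✓; |VE| = 24.70 ✓; ∠VEL = 50.00° ✓; |EL| = 25.90 ✓; ∠ELU = 63.80° ✓; |LU| = 11.50 ✓; ∠LUH = 146.0° ✓; |UH| = 32.50 ✗.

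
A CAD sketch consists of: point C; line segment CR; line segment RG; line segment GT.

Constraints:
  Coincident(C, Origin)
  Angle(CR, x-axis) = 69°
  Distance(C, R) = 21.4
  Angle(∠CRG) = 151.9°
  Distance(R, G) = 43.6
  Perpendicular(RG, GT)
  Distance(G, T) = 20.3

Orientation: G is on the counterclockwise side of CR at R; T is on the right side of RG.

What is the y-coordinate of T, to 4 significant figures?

65.75

C is at the origin; CR runs at 69.0° with length 21.4, so R = 21.4·(cos 69.0°, sin 69.0°) = (7.669, 19.98). ∠CRG = 151.9°, so RG runs at 69.0° + (180° − 151.9°) = 97.10° from the x-axis; with |RG| = 43.6, G = R + 43.6·(cos 97.10°, sin 97.10°) = (2.280, 63.24). RG ⟂ GT; with |GT| = 20.3 on the right of RG, T = G + 20.3·(0.9923, 0.1236) = (22.42, 65.75). So T.y = 65.75.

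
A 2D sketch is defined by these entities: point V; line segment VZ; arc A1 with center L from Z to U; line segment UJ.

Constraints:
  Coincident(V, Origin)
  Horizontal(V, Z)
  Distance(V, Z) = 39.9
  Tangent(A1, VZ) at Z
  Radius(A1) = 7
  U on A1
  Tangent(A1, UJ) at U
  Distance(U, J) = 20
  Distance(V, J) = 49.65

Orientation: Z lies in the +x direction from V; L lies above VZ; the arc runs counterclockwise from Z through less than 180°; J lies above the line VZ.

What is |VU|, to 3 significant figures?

47.5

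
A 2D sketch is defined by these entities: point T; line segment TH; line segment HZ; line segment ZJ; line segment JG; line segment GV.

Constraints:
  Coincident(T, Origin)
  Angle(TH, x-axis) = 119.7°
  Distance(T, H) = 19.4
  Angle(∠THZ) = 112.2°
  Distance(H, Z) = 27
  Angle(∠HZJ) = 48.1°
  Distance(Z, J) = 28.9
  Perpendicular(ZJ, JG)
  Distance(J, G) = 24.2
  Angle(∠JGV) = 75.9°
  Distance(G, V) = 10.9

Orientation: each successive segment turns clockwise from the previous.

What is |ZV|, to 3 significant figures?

28.3

T is at the origin; TH runs at 119.7° with length 19.4, so H = (-9.61, 16.9). ∠THZ = 112.2° gives HZ at 51.9° from the x-axis; with |HZ| = 27.0, Z = (7.05, 38.1). ∠HZJ = 48.1° gives ZJ at -80.0° from the x-axis; with |ZJ| = 28.9, J = (12.1, 9.64). The perpendicularity gives JG at right angles to ZJ, so JG runs at -170°; with |JG| = 24.2, G = (-11.8, 5.44). ∠JGV = 75.9° gives GV at 85.9° from the x-axis; with |GV| = 10.9, V = (-11.0, 16.3). Then |ZV| = |V − Z| = 28.3.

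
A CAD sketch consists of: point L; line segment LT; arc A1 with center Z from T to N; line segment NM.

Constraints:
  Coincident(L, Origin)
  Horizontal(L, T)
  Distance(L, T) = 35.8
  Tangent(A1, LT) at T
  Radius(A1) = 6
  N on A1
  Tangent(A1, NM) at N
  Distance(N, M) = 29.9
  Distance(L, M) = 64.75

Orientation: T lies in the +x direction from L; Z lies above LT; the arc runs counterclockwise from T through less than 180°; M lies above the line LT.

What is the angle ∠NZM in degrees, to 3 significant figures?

78.7°

L is at the origin; L and T share the same y with |LT| = 35.8 and T on the +x side, so T = (35.8, 0.00). Since A1 is tangent to LT there, ZT ⟂ LT, so Z = T + (0, 6) = (35.8, 6.00). Since ZN ⟂ NM (tangency), |ZM| = √(6.0² + 29.9²) = 30.5 regardless of where N sits on A1. So M lies on both circle(L, 64.75) and circle(Z, 30.5); the above-LT intersection is M = (59.8, 24.8). N is the foot of the tangent from M: N = (40.4, 2.10).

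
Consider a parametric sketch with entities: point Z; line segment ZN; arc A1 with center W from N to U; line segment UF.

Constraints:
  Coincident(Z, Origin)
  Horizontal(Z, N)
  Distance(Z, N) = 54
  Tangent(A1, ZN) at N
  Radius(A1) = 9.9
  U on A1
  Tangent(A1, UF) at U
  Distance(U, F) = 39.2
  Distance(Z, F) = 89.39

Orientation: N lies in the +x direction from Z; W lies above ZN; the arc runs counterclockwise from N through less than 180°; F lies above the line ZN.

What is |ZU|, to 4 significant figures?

63.29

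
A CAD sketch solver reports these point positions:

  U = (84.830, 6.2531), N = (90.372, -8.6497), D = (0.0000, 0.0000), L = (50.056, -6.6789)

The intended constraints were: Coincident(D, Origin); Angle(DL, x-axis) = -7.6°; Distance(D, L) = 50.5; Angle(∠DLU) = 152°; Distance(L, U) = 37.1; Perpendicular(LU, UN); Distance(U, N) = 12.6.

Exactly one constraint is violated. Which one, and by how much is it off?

Distance(U, N) = 12.6 — off by 3.30.

D = (0.00, 0.00) ✓; DL at -7.600° ✓; |DL| = 50.50 ✓; ∠DLU = 152.0° ✓; |LU| = 37.10 ✓; ∠(LU, UN) = 90.00° ✓; |UN| = 15.90 ✗.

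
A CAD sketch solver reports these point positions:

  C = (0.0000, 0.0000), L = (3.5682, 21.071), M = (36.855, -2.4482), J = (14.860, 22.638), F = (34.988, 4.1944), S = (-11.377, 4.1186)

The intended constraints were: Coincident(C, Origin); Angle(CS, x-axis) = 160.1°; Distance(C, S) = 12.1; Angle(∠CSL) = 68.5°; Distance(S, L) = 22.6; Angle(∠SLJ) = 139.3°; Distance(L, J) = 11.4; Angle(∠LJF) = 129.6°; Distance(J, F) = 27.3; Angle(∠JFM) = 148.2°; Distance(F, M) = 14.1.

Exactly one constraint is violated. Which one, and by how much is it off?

Distance(F, M) = 14.1 — off by 7.20.

C = (0.00, 0.00) ✓; CS at 160.1° ✓; |CS| = 12.10 ✓; ∠CSL = 68.50° ✓; |SL| = 22.60 ✓; ∠SLJ = 139.3° ✓; |LJ| = 11.40 ✓; ∠LJF = 129.6° ✓; |JF| = 27.30 ✓; ∠JFM = 148.2° ✓; |FM| = 6.900 ✗.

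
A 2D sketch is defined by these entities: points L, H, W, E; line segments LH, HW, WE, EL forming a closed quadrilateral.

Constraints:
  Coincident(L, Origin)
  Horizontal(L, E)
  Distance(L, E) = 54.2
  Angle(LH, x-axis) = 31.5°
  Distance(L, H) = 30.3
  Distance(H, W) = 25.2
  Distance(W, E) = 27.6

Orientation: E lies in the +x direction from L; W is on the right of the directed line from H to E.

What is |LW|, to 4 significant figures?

29.68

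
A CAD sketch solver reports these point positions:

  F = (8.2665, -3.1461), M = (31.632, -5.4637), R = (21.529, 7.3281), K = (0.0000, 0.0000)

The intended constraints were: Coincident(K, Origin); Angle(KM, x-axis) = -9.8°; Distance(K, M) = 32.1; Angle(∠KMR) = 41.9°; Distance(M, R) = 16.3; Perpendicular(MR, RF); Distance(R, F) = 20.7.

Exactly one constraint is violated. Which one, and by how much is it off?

Distance(R, F) = 20.7 — off by 3.80.

K = (0.00, 0.00) ✓; KM at -9.800° ✓; |KM| = 32.10 ✓; ∠KMR = 41.90° ✓; |MR| = 16.30 ✓; ∠(MR, RF) = 90.00° ✓; |RF| = 16.90 ✗.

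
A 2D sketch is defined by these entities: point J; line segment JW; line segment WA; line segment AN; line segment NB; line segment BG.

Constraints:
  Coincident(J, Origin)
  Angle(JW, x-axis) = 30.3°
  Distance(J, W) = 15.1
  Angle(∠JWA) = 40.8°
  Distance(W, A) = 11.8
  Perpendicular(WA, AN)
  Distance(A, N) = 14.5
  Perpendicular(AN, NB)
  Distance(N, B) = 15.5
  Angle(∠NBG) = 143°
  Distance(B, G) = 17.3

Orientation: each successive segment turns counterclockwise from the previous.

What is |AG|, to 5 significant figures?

29.600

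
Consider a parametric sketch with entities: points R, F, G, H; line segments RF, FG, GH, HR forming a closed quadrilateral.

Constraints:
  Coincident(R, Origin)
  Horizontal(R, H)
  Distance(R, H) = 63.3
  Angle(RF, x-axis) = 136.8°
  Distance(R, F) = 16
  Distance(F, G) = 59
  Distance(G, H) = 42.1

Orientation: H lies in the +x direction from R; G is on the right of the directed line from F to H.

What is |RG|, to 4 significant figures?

43.01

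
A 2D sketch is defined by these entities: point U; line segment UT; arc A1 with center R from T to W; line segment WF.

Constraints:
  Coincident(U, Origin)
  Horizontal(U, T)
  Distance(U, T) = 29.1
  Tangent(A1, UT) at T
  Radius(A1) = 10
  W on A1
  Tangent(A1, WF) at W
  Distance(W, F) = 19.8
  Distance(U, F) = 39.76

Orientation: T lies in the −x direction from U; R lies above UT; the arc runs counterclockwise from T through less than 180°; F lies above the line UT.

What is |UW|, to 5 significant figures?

23.007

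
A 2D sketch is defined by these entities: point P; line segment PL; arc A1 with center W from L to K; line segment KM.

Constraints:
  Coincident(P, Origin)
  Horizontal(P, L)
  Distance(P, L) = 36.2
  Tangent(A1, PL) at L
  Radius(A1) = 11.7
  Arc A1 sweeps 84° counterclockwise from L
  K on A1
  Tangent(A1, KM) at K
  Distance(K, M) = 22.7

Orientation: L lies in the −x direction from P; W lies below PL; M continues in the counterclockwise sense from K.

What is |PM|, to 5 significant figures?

60.111

P is at the origin; PL is horizontal with |PL| = 36.2 and L on the −x side, so L = (-36.200, 0.0000). A1 meets PL tangentially, so WL is at right angles to PL, so W = L + (0, -11.7) = (-36.200, -11.700). On A1, L sits at bearing 90° from W; an 84° counterclockwise sweep puts K at bearing 174°, so K = W + 11.7·(cos 174°, sin 174°) = (-47.836, -10.477). The tangent condition forces WK to be normal to KM, so KM runs along (−sin 174°, cos 174°); with |KM| = 22.7, M = (-50.209, -33.053). Then |PM| = |M − P| = 60.111.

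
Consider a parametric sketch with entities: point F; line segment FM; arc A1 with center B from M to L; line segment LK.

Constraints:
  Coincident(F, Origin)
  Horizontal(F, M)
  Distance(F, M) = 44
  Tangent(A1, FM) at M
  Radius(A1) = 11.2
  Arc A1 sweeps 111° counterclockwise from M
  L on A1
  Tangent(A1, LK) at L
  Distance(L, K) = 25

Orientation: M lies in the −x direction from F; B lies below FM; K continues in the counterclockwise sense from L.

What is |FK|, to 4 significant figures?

59.63

On A1, M sits at bearing 90° from B; a 111° counterclockwise sweep puts L at bearing 201°, so L = B + 11.2·(cos 201°, sin 201°) = (-54.46, -15.21). The tangent condition forces BL to be normal to LK, so LK runs along (−sin 201°, cos 201°); with |LK| = 25.0, K = (-45.50, -38.55). Then |FK| = |K − F| = 59.63.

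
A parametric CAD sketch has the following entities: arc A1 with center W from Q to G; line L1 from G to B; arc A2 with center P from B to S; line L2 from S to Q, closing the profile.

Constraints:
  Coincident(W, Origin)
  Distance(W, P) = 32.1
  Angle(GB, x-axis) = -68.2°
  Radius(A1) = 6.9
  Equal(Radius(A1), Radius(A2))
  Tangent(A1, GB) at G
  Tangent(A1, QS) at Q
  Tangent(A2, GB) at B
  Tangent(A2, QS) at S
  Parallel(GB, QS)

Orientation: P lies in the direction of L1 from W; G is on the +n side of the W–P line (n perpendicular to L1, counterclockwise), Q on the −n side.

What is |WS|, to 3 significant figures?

32.8

The slot axis is L1's direction at -68.2°, so u = (cos -68.2°, sin -68.2°) = (0.371, -0.928) and n = (−sin -68.2°, cos -68.2°) = (0.928, 0.371). W is at the origin and P lies 32.1 along u from W, so P = 32.1·u = (11.9, -29.8). Tangency of A1 to both parallel lines with radius 6.9 puts G and Q at W ± 6.9·n: G = (6.41, 2.56), Q = (-6.41, -2.56). Equal radii place B and S the same way about P: B = P + 6.9·n = (18.3, -27.2), S = P − 6.9·n = (5.51, -32.4). Then |WS| = |S − W| = 32.8.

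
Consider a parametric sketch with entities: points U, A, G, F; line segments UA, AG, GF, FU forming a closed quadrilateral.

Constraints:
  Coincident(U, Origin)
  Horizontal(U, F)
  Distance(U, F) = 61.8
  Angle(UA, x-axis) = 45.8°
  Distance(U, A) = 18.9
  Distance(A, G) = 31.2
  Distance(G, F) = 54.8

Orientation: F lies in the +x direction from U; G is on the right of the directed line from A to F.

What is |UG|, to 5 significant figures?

20.064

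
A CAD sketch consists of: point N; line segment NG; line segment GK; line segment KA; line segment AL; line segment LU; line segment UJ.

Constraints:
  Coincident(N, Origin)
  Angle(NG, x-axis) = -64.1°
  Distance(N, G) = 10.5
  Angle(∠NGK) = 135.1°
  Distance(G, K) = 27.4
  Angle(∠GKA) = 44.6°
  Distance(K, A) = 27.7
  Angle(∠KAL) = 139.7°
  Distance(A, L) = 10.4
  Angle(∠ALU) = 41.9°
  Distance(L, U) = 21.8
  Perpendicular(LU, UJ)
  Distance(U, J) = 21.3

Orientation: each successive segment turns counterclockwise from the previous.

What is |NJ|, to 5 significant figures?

37.139

N is at the origin; NG runs at -64.1° with length 10.5, so G = (4.5864, -9.4454). ∠NGK = 135.1° gives GK at -19.200° from the x-axis; with |GK| = 27.4, K = (30.462, -18.456). ∠GKA = 44.6° gives KA at 116.20° from the x-axis; with |KA| = 27.7, A = (18.233, 6.3978). ∠KAL = 139.7° gives AL at 156.50° from the x-axis; with |AL| = 10.4, L = (8.6952, 10.545). ∠ALU = 41.9° gives LU at -65.400° from the x-axis; with |LU| = 21.8, U = (17.770, -9.2766). LU ⟂ UJ, so UJ runs at 24.600°; with |UJ| = 21.3, J = (37.137, -0.40982). Then |NJ| = |J − N| = 37.139.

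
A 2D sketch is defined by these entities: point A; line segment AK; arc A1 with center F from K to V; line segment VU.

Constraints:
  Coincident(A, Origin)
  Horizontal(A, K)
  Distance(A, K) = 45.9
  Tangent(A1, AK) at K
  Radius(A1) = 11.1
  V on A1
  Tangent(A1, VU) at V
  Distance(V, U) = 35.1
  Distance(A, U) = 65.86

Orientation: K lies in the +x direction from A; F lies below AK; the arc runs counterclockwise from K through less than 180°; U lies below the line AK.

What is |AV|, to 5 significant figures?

38.023

A is at the origin; A and K share the same y with |AK| = 45.9 and K on the +x side, so K = (45.900, 0.0000). Since A1 is tangent to AK there, FK ⟂ AK, so F = K + (0, -11.1) = (45.900, -11.100). Since FV ⟂ VU (tangency), |FU| = √(11.1² + 35.1²) = 36.813 regardless of where V sits on A1. So U lies on both circle(A, 65.86) and circle(F, 36.813); the below-AK intersection is U = (45.194, -47.907). V is the foot of the tangent from U: V = (35.254, -14.243).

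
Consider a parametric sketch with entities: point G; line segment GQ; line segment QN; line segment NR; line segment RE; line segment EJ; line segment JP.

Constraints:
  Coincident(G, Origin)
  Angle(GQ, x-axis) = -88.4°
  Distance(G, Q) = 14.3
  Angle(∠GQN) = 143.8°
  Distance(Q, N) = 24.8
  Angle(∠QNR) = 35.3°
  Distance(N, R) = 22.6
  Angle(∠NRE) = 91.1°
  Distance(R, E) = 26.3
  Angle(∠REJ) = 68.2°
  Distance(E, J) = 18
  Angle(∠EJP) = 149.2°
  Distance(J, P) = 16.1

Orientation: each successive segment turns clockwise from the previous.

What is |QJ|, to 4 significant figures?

15.05

G is at the origin; GQ runs at -88.4° with length 14.3, so Q = (0.3993, -14.29). ∠GQN = 143.8° gives QN at -124.6° from the x-axis; with |QN| = 24.8, N = (-13.68, -34.71). ∠QNR = 35.3° gives NR at 90.70° from the x-axis; with |NR| = 22.6, R = (-13.96, -12.11). ∠NRE = 91.1° gives RE at 1.800° from the x-axis; with |RE| = 26.3, E = (12.33, -11.28). ∠REJ = 68.2° gives EJ at -110.0° from the x-axis; with |EJ| = 18.0, J = (6.171, -28.20). Then |QJ| = |J − Q| = 15.05.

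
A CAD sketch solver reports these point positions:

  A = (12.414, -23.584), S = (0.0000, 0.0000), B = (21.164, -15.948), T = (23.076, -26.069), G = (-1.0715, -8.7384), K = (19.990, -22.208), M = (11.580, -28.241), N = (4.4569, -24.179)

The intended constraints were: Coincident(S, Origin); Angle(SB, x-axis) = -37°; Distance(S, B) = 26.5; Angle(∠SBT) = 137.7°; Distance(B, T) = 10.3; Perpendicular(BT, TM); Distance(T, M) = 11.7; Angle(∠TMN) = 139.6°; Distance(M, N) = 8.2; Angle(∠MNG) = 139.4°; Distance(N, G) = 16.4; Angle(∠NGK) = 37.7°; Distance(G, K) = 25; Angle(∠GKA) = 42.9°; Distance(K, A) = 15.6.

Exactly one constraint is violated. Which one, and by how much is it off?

Distance(K, A) = 15.6 — off by 7.90.

S = (0.00, 0.00) ✓; SB at -37.00° ✓; |SB| = 26.50 ✓; ∠SBT = 137.7° ✓; |BT| = 10.30 ✓; ∠(BT, TM) = 90.00° ✓; |TM| = 11.70 ✓; ∠TMN = 139.6° ✓; |MN| = 8.200 ✓; ∠MNG = 139.4° ✓; |NG| = 16.40 ✓; ∠NGK = 37.70° ✓; |GK| = 25.00 ✓; ∠GKA = 42.89° ✓; |KA| = 7.700 ✗.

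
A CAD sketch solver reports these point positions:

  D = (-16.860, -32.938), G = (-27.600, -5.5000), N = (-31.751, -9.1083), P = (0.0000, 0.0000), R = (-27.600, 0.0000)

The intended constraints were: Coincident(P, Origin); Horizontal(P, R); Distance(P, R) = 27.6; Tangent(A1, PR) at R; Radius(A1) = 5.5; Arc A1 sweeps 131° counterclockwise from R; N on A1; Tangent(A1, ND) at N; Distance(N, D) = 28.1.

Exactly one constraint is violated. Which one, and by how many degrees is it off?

Tangent(A1, ND) at N — off by 9.00°.

P = (0.00, 0.00) ✓; P.y = 0.00, R.y = 0.00 ✓; |PR| = 27.60 ✓; ∠(GR, RP) = 90.00° ✓; |GR| = 5.500 ✓; bearing(G→N) − bearing(G→R) = 131.0° ✓; |GN| = 5.500 ✓; ∠(GN, ND) = 99.00° ✗; |ND| = 28.10 ✓.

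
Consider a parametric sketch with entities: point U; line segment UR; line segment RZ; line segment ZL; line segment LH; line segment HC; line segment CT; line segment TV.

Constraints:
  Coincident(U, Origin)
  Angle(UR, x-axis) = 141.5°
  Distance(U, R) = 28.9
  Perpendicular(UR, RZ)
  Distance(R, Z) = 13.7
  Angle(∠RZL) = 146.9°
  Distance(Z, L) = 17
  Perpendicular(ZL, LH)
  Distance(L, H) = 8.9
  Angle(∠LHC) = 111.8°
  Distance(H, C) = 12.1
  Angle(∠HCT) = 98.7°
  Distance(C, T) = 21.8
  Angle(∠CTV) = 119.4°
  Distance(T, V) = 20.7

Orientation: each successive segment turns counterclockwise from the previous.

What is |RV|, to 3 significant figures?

35.0

∠HCT = 98.7° gives CT at 144° from the x-axis; with |CT| = 21.8, T = (-36.0, 13.1). ∠CTV = 119.4° gives TV at -155° from the x-axis; with |TV| = 20.7, V = (-54.8, 4.40). Then |RV| = |V − R| = 35.0.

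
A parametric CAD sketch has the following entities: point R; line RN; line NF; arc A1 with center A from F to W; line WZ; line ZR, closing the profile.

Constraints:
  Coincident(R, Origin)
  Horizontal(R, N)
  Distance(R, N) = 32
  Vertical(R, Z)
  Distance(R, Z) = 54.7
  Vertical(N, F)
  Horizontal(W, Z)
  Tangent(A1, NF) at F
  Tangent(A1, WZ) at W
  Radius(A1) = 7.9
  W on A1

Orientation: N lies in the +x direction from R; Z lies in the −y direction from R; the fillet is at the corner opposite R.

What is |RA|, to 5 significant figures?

52.641

R is at the origin; RN is horizontal with |RN| = 32.0 and N on the +x side, so N = (32.000, 0.0000). RZ is vertical with |RZ| = 54.7 and Z on the −y side, so Z = (0.0000, -54.700). The virtual corner opposite R is at (32.000, -54.700). Since A1 is tangent to NF there, AF ⟂ NF and since A1 is tangent to WZ there, AW ⟂ WZ, with radius 7.9, so the center A sits 7.9 in from both sides at A = (24.100, -46.800). Then |RA| = |A − R| = 52.641.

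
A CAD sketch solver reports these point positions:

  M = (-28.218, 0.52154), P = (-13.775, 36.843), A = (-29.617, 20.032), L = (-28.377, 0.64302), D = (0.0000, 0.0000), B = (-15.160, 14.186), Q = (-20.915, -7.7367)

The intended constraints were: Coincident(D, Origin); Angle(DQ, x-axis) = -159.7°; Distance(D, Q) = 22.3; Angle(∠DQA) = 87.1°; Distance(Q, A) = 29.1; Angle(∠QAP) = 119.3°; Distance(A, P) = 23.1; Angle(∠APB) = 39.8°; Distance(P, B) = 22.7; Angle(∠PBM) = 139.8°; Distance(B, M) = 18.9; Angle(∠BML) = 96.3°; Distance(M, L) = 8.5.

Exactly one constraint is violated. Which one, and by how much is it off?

Distance(M, L) = 8.5 — off by 8.30.

D = (0.00, 0.00) ✓; DQ at -159.7° ✓; |DQ| = 22.30 ✓; ∠DQA = 87.10° ✓; |QA| = 29.10 ✓; ∠QAP = 119.3° ✓; |AP| = 23.10 ✓; ∠APB = 39.80° ✓; |PB| = 22.70 ✓; ∠PBM = 139.8° ✓; |BM| = 18.90 ✓; ∠BML = 96.32° ✓; |ML| = 0.2001 ✗.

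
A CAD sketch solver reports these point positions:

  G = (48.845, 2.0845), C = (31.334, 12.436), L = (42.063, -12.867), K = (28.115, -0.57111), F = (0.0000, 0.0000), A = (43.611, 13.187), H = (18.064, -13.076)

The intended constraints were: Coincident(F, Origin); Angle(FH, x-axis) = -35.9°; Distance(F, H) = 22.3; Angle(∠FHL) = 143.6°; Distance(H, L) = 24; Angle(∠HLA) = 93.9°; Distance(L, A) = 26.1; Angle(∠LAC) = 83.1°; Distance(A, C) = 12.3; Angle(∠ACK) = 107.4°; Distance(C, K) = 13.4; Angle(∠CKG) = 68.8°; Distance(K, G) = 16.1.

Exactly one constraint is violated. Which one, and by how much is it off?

Distance(K, G) = 16.1 — off by 4.80.

F = (0.00, 0.00) ✓; FH at -35.90° ✓; |FH| = 22.30 ✓; ∠FHL = 143.6° ✓; |HL| = 24.00 ✓; ∠HLA = 93.90° ✓; |LA| = 26.10 ✓; ∠LAC = 83.10° ✓; |AC| = 12.30 ✓; ∠ACK = 107.4° ✓; |CK| = 13.40 ✓; ∠CKG = 68.80° ✓; |KG| = 20.90 ✗.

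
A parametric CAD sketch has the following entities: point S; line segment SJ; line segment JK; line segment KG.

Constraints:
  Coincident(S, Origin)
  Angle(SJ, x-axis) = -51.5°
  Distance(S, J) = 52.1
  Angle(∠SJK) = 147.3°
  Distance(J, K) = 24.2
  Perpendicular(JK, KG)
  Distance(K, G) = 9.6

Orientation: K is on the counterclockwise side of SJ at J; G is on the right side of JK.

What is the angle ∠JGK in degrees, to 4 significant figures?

68.36°

∠SJK = 147.3°, so JK runs at -51.5° + (180° − 147.3°) = -18.80° from the x-axis; with |JK| = 24.2, K = J + 24.2·(cos -18.80°, sin -18.80°) = (55.34, -48.57). JK ⟂ KG; with |KG| = 9.6 on the right of JK, G = K + 9.6·(-0.3223, -0.9466) = (52.25, -57.66). Then cos ∠JGK = GJ·GK / (|GJ||GK|), giving 68.36°.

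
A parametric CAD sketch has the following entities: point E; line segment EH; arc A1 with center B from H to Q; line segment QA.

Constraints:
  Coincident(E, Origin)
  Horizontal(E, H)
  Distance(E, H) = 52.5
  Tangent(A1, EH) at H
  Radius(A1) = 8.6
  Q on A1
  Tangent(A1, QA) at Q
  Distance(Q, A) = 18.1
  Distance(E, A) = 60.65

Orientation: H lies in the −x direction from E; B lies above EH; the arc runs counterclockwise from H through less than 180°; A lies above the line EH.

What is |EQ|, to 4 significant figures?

46.67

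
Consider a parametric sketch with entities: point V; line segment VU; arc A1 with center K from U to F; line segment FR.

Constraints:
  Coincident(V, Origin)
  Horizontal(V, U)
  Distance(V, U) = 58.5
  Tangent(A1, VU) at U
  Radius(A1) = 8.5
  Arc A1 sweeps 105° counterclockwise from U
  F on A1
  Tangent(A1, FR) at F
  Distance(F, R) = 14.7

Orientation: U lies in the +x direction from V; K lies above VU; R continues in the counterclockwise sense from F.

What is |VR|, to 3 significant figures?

67.7

V is at the origin; V and U share the same y with |VU| = 58.5 and U on the +x side, so U = (58.5, 0.00). A1 meets VU tangentially, so KU is at right angles to VU, so K = U + (0, 8.5) = (58.5, 8.50). On A1, U sits at bearing -90° from K; a 105° counterclockwise sweep puts F at bearing 15°, so F = K + 8.5·(cos 15°, sin 15°) = (66.7, 10.7). The tangent condition forces KF to be normal to FR, so FR runs along (−sin 15°, cos 15°); with |FR| = 14.7, R = (62.9, 24.9). Then |VR| = |R − V| = 67.7.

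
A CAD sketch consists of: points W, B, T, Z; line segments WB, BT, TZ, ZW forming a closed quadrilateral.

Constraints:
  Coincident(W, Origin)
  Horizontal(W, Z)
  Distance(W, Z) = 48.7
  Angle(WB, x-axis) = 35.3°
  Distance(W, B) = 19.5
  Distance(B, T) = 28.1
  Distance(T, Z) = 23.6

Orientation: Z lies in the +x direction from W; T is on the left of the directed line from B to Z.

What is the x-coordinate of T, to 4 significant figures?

41.66

Checks: |BT| = 28.10 ✓; |TZ| = 23.60 ✓.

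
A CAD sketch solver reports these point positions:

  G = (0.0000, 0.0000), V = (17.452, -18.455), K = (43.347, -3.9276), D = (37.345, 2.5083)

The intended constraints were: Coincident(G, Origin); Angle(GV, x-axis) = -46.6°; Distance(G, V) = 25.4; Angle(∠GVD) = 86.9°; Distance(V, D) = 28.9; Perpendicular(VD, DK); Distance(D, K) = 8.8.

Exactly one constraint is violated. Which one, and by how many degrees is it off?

Perpendicular(VD, DK) — off by 3.50°.

G = (0.00, 0.00) ✓; GV at -46.60° ✓; |GV| = 25.40 ✓; ∠GVD = 86.90° ✓; |VD| = 28.90 ✓; ∠(VD, DK) = 93.50° ✗; |DK| = 8.800 ✓.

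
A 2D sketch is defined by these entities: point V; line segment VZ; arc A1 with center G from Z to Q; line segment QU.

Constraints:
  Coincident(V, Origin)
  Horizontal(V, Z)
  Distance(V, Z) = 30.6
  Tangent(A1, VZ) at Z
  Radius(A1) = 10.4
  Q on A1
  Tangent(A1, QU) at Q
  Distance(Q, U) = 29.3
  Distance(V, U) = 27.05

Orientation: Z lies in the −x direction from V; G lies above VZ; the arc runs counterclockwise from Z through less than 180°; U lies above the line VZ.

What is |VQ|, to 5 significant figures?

22.825

Checks: |GQ| = 10.40 ✓; ∠(GQ, QU) = 90.00° ✓; |QU| = 29.30 ✓; |VU| = 27.05 ✓.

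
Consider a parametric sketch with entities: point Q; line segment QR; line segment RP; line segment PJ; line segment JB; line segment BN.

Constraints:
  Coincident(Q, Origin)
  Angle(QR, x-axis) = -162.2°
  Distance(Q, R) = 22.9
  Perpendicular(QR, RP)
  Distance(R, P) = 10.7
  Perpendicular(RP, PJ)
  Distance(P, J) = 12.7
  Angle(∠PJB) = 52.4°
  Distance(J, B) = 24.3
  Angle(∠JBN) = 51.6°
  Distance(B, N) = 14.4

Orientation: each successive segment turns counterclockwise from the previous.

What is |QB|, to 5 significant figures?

26.448

Q is at the origin; QR runs at -162.2° with length 22.9, so R = (-21.804, -7.0004). QR is perpendicular to RP, so RP runs at -72.200°; with |RP| = 10.7, P = (-18.533, -17.188). RP ⟂ PJ, so PJ runs at 17.800°; with |PJ| = 12.7, J = (-6.4408, -13.306). ∠PJB = 52.4° gives JB at 145.40° from the x-axis; with |JB| = 24.3, B = (-26.443, 0.49273). Then |QB| = |B − Q| = 26.448.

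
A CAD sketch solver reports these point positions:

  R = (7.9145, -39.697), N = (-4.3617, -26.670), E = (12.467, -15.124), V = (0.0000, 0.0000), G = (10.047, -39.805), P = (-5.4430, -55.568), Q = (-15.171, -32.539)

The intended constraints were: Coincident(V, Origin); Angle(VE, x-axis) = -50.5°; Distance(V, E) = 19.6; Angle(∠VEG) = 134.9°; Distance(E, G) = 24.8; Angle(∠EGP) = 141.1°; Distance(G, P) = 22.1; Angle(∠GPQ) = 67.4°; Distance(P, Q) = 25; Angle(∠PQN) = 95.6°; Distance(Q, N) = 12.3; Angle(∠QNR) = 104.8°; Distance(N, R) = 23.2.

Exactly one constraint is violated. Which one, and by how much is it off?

Distance(N, R) = 23.2 — off by 5.30.

V = (0.00, 0.00) ✓; VE at -50.50° ✓; |VE| = 19.60 ✓; ∠VEG = 134.9° ✓; |EG| = 24.80 ✓; ∠EGP = 141.1° ✓; |GP| = 22.10 ✓; ∠GPQ = 67.40° ✓; |PQ| = 25.00 ✓; ∠PQN = 95.60° ✓; |QN| = 12.30 ✓; ∠QNR = 104.8° ✓; |NR| = 17.90 ✗.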